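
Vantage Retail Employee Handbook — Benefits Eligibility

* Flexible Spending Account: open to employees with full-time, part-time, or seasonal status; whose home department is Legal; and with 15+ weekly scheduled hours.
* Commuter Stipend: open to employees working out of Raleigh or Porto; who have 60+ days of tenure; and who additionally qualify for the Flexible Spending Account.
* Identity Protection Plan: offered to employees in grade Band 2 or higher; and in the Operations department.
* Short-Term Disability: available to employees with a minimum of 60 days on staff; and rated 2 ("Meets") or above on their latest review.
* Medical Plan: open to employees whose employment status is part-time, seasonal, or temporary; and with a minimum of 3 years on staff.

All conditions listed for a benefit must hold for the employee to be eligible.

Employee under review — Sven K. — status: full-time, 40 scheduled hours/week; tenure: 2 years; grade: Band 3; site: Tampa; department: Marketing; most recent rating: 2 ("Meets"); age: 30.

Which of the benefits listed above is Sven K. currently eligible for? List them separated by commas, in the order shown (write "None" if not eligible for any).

Short-Term Disability

Flexible Spending Account — status full-time ✓; dept Marketing ✗ → not eligible.
Commuter Stipend — site Tampa ✗ (not Raleigh or Porto) → not eligible.
Identity Protection Plan — grade Band 3 ≥ Band 2 ✓; dept Marketing ✗ → not eligible.
Short-Term Disability — service 2 years ≥ 60 days ✓; rating 2 ≥ 2 ✓ → eligible.
Medical Plan — status full-time ✗ (requires part-time, seasonal, or temporary) → not eligible.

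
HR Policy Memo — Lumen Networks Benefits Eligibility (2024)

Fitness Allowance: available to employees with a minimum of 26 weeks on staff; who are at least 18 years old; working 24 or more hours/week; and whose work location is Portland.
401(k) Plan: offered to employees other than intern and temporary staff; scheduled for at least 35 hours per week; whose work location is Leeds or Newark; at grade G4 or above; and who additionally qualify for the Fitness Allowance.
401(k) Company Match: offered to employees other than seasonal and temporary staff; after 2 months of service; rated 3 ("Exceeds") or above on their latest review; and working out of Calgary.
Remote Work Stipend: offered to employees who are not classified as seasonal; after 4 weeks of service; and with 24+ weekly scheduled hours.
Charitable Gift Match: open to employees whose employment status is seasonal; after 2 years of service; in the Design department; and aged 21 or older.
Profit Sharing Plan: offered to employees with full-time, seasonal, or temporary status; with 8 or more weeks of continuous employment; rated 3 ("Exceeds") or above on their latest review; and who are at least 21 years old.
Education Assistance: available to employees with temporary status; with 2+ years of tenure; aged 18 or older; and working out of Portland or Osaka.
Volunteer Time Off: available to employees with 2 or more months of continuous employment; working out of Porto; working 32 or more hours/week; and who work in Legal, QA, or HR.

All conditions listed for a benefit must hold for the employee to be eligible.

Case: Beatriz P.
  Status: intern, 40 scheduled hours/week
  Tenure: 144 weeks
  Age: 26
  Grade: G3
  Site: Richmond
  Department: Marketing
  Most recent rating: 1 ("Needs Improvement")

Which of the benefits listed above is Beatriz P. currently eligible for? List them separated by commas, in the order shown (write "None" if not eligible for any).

Fitness Allowance — service 144 weeks ≥ 26 weeks ✓; age 26 ≥ 18 ✓; 40 hrs/wk ≥ 24 ✓; site Richmond ✗ (not Portland) → not eligible.
401(k) Plan — status intern ✗ (excluded) → not eligible.
401(k) Company Match — status intern ✓ (not excluded); service 144 weeks ≥ 2 months (≈60 days) ✓; rating 1 < 3 ✗ → not eligible.
Remote Work Stipend — status intern ✓ (not excluded); service 144 weeks ≥ 4 weeks ✓; 40 hrs/wk ≥ 24 ✓ → eligible.
Charitable Gift Match — status intern ✗ (requires seasonal) → not eligible.
Profit Sharing Plan — status intern ✗ (requires full-time, seasonal, or temporary) → not eligible.
Education Assistance — status intern ✗ (requires temporary) → not eligible.
Volunteer Time Off — service 144 weeks ≥ 2 months (≈60 days) ✓; site Richmond ✗ (not Porto) → not eligible.

Remote Work Stipend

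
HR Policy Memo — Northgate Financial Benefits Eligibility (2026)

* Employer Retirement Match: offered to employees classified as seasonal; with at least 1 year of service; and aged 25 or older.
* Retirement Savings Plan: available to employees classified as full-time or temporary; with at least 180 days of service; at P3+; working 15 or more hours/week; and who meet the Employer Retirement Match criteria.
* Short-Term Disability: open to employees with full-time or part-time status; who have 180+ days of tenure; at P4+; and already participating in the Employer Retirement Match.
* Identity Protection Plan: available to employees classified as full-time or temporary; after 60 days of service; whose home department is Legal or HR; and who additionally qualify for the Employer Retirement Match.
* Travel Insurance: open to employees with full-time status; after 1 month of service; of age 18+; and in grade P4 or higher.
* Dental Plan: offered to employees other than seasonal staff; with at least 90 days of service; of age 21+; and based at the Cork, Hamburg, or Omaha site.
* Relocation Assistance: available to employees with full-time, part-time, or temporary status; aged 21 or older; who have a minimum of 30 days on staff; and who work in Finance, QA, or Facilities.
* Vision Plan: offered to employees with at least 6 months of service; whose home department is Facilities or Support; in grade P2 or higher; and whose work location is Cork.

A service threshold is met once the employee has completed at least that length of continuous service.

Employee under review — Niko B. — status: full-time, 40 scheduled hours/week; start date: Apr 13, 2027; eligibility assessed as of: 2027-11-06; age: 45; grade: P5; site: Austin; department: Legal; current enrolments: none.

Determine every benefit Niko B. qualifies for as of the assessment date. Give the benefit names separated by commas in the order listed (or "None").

Service from Apr 13, 2027 to 2027-11-06: 207 days.
Employer Retirement Match — status full-time ✗ (requires seasonal) → not eligible.
Retirement Savings Plan — status full-time ✓; service 207 days ≥ 180 days ✓; grade P5 ≥ P3 ✓; 40 hrs/wk ≥ 15 ✓; not eligible for Employer Retirement Match ✗ → not eligible.
Short-Term Disability — status full-time ✓; service 207 days ≥ 180 days ✓; grade P5 ≥ P4 ✓; not enrolled in Employer Retirement Match ✗ → not eligible.
Identity Protection Plan — status full-time ✓; service 207 days ≥ 60 days ✓; dept Legal ✓; not eligible for Employer Retirement Match ✗ → not eligible.
Travel Insurance — status full-time ✓; service 207 days ≥ 1 month (≈30 days) ✓; age 45 ≥ 18 ✓; grade P5 ≥ P4 ✓ → eligible.
Dental Plan — status full-time ✓ (not excluded); service 207 days ≥ 90 days ✓; age 45 ≥ 21 ✓; site Austin ✗ (not Cork, Hamburg, or Omaha) → not eligible.
Relocation Assistance — status full-time ✓; age 45 ≥ 21 ✓; service 207 days ≥ 30 days ✓; dept Legal ✗ → not eligible.
Vision Plan — service 207 days ≥ 6 months (≈180 days) ✓; dept Legal ✗ → not eligible.

Travel Insurance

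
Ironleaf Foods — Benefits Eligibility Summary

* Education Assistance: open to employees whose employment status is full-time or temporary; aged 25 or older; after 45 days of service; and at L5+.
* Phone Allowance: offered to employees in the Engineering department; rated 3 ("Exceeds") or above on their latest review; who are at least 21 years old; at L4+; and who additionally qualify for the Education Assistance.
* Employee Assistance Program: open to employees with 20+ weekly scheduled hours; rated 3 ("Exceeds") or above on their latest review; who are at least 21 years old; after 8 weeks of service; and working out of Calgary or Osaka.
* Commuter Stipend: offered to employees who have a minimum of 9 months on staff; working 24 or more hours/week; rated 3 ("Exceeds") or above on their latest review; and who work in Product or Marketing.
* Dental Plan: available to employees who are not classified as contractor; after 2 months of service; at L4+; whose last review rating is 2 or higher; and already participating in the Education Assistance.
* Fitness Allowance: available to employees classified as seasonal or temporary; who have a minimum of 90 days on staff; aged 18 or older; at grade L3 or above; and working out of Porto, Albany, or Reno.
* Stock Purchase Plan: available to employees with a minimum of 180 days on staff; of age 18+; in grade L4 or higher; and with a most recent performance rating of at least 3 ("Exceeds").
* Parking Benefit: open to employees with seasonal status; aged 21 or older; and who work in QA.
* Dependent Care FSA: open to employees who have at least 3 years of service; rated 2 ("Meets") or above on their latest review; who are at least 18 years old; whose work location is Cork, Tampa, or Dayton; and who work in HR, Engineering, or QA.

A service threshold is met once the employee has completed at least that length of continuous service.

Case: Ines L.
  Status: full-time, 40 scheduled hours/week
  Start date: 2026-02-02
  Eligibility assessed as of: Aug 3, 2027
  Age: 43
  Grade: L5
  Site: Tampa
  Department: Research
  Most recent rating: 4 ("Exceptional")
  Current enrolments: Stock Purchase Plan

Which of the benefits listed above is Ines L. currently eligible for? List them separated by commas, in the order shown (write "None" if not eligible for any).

Education Assistance, Stock Purchase Plan

Service from 2026-02-02 to Aug 3, 2027: 547 days.
Education Assistance — status full-time ✓; age 43 ≥ 25 ✓; service 547 days ≥ 45 days ✓; grade L5 ≥ L5 ✓ → eligible.
Phone Allowance — dept Research ✗ → not eligible.
Employee Assistance Program — 40 hrs/wk ≥ 20 ✓; rating 4 ≥ 3 ✓; age 43 ≥ 21 ✓; service 547 days ≥ 8 weeks (≈56 days) ✓; site Tampa ✗ (not Calgary or Osaka) → not eligible.
Commuter Stipend — service 547 days ≥ 9 months (≈270 days) ✓; 40 hrs/wk ≥ 24 ✓; rating 4 ≥ 3 ✓; dept Research ✗ → not eligible.
Dental Plan — status full-time ✓ (not excluded); service 547 days ≥ 2 months (≈60 days) ✓; grade L5 ≥ L4 ✓; rating 4 ≥ 2 ✓; not enrolled in Education Assistance ✗ → not eligible.
Fitness Allowance — status full-time ✗ (requires seasonal or temporary) → not eligible.
Stock Purchase Plan — service 547 days ≥ 180 days ✓; age 43 ≥ 18 ✓; grade L5 ≥ L4 ✓; rating 4 ≥ 3 ✓ → eligible.
Parking Benefit — status full-time ✗ (requires seasonal) → not eligible.
Dependent Care FSA — service 547 days < 3 years (≈1095 days) ✗ → not eligible.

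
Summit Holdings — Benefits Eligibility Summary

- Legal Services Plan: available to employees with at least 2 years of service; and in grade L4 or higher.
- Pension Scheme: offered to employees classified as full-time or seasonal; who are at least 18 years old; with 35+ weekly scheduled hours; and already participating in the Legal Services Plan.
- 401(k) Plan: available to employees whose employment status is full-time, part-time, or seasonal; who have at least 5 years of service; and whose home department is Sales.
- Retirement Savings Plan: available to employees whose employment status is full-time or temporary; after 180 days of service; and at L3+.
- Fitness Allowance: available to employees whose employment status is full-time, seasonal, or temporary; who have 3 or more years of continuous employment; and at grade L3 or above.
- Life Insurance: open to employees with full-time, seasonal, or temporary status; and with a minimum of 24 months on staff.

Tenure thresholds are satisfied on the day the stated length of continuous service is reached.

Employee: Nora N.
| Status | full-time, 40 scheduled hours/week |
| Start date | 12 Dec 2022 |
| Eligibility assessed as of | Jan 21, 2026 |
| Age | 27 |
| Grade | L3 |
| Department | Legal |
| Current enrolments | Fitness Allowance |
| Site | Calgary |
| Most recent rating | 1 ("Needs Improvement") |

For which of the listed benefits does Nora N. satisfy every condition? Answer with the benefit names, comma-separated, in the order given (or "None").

Retirement Savings Plan, Fitness Allowance, Life Insurance

Service from 12 Dec 2022 to Jan 21, 2026: 1136 days.
Legal Services Plan — service 1136 days ≥ 2 years (≈730 days) ✓; grade L3 < L4 ✗ → not eligible.
Pension Scheme — status full-time ✓; age 27 ≥ 18 ✓; 40 hrs/wk ≥ 35 ✓; not enrolled in Legal Services Plan ✗ → not eligible.
401(k) Plan — status full-time ✓; service 1136 days < 5 years (≈1825 days) ✗ → not eligible.
Retirement Savings Plan — status full-time ✓; service 1136 days ≥ 180 days ✓; grade L3 ≥ L3 ✓ → eligible.
Fitness Allowance — status full-time ✓; service 1136 days ≥ 3 years (≈1095 days) ✓; grade L3 ≥ L3 ✓ → eligible.
Life Insurance — status full-time ✓; service 1136 days ≥ 24 months (≈720 days) ✓ → eligible.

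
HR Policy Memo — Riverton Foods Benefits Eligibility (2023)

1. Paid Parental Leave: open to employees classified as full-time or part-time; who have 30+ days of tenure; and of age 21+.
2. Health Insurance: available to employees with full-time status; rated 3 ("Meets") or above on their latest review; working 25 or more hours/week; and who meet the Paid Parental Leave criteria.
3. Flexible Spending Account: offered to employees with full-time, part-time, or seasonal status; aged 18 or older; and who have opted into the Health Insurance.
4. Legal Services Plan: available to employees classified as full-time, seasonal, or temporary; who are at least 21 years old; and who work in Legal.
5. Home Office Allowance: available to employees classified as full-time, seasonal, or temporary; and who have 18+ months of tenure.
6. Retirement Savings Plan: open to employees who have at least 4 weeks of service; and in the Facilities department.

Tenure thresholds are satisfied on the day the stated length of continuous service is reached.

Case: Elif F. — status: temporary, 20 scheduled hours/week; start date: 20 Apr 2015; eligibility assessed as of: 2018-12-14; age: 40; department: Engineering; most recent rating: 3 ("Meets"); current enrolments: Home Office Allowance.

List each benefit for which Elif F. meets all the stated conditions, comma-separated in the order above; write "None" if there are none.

Home Office Allowance

Service from 20 Apr 2015 to 2018-12-14: 1334 days.
Paid Parental Leave — status temporary ✗ (requires full-time or part-time) → not eligible.
Health Insurance — status temporary ✗ (requires full-time) → not eligible.
Flexible Spending Account — status temporary ✗ (requires full-time, part-time, or seasonal) → not eligible.
Legal Services Plan — status temporary ✓; age 40 ≥ 21 ✓; dept Engineering ✗ → not eligible.
Home Office Allowance — status temporary ✓; service 1334 days ≥ 18 months (≈540 days) ✓ → eligible.
Retirement Savings Plan — service 1334 days ≥ 4 weeks (≈28 days) ✓; dept Engineering ✗ → not eligible.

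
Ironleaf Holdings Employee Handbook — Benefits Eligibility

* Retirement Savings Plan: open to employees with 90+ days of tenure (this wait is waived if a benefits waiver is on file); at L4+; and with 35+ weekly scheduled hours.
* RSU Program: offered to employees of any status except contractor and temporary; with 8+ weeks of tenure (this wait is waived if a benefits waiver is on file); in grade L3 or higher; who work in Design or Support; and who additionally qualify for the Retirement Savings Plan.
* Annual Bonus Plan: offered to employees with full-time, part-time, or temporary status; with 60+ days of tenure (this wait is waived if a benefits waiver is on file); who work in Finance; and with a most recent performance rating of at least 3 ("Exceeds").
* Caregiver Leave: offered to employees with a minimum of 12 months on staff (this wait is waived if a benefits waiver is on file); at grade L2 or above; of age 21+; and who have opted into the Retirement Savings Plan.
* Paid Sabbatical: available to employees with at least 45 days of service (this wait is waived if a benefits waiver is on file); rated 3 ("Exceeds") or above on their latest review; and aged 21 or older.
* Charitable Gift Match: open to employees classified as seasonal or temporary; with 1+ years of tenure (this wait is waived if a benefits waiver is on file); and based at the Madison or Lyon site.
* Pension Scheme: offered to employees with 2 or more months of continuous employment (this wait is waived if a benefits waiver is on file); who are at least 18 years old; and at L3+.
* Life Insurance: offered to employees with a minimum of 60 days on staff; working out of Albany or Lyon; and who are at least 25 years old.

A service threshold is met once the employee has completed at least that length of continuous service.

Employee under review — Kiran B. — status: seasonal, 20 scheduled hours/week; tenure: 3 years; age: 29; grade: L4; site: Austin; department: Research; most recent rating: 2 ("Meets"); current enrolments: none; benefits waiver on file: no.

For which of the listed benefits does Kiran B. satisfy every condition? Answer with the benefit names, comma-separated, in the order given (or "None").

Retirement Savings Plan — no waiver, service 3 years ≥ 90 days ✓; grade L4 ≥ L4 ✓; 20 hrs/wk < 35 ✗ → not eligible.
RSU Program — status seasonal ✓ (not excluded); no waiver, service 3 years ≥ 8 weeks (≈56 days) ✓; grade L4 ≥ L3 ✓; dept Research ✗ → not eligible.
Annual Bonus Plan — status seasonal ✗ (requires full-time, part-time, or temporary) → not eligible.
Caregiver Leave — no waiver, service 3 years ≥ 12 months (≈360 days) ✓; grade L4 ≥ L2 ✓; age 29 ≥ 21 ✓; not enrolled in Retirement Savings Plan ✗ → not eligible.
Paid Sabbatical — no waiver, service 3 years ≥ 45 days ✓; rating 2 < 3 ✗ → not eligible.
Charitable Gift Match — status seasonal ✓; no waiver, service 3 years ≥ 1 year ✓; site Austin ✗ (not Madison or Lyon) → not eligible.
Pension Scheme — no waiver, service 3 years ≥ 2 months (≈60 days) ✓; age 29 ≥ 18 ✓; grade L4 ≥ L3 ✓ → eligible.
Life Insurance — service 3 years ≥ 60 days ✓; site Austin ✗ (not Albany or Lyon) → not eligible.

Pension Scheme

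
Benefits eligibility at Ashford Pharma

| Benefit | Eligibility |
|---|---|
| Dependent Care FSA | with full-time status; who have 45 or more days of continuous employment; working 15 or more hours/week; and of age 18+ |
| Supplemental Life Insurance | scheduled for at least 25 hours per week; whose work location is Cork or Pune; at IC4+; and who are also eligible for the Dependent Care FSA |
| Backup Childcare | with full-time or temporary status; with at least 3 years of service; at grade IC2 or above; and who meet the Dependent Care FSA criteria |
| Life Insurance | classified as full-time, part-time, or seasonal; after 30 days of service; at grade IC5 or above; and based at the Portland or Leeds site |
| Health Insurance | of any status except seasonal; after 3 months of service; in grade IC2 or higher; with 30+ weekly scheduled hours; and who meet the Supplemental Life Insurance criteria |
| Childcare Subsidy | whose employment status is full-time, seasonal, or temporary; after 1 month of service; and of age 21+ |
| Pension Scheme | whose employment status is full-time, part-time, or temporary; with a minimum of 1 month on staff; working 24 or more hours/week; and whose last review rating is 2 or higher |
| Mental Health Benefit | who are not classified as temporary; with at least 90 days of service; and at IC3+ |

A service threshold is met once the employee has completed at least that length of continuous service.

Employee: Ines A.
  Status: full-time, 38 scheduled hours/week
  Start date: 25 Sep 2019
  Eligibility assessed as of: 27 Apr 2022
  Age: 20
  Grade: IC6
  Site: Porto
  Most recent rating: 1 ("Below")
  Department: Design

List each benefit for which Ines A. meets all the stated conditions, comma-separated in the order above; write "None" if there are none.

Dependent Care FSA, Mental Health Benefit

Service from 25 Sep 2019 to 27 Apr 2022: 945 days.
Dependent Care FSA — status full-time ✓; service 945 days ≥ 45 days ✓; 38 hrs/wk ≥ 15 ✓; age 20 ≥ 18 ✓ → eligible.
Supplemental Life Insurance — 38 hrs/wk ≥ 25 ✓; site Porto ✗ (not Cork or Pune) → not eligible.
Backup Childcare — status full-time ✓; service 945 days < 3 years (≈1095 days) ✗ → not eligible.
Life Insurance — status full-time ✓; service 945 days ≥ 30 days ✓; grade IC6 ≥ IC5 ✓; site Porto ✗ (not Portland or Leeds) → not eligible.
Health Insurance — status full-time ✓ (not excluded); service 945 days ≥ 3 months (≈90 days) ✓; grade IC6 ≥ IC2 ✓; 38 hrs/wk ≥ 30 ✓; not eligible for Supplemental Life Insurance ✗ → not eligible.
Childcare Subsidy — status full-time ✓; service 945 days ≥ 1 month (≈30 days) ✓; age 20 < 21 ✗ → not eligible.
Pension Scheme — status full-time ✓; service 945 days ≥ 1 month (≈30 days) ✓; 38 hrs/wk ≥ 24 ✓; rating 1 < 2 ✗ → not eligible.
Mental Health Benefit — status full-time ✓ (not excluded); service 945 days ≥ 90 days ✓; grade IC6 ≥ IC3 ✓ → eligible.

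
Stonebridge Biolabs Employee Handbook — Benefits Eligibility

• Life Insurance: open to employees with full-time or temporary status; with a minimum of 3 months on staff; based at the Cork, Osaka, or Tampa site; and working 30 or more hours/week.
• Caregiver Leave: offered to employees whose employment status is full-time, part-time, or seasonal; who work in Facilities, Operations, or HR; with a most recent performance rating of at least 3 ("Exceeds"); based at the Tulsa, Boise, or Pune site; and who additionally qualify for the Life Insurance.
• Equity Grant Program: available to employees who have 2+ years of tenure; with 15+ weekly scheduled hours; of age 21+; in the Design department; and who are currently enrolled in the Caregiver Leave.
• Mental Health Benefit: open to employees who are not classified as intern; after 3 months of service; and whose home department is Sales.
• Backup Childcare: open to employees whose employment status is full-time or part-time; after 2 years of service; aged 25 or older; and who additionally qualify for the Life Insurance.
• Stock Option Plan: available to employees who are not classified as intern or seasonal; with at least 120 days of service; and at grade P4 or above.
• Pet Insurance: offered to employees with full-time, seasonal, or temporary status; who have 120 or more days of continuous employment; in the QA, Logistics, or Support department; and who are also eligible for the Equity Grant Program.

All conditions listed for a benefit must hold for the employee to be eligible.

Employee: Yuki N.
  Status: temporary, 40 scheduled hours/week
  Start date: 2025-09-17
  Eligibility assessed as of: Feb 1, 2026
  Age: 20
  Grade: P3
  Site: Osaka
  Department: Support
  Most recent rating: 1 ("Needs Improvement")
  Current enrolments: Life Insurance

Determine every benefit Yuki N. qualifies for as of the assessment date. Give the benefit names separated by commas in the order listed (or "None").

Life Insurance

Service from 2025-09-17 to Feb 1, 2026: 137 days.
Life Insurance — status temporary ✓; service 137 days ≥ 3 months (≈90 days) ✓; site Osaka ✓; 40 hrs/wk ≥ 30 ✓ → eligible.
Caregiver Leave — status temporary ✗ (requires full-time, part-time, or seasonal) → not eligible.
Equity Grant Program — service 137 days < 2 years (≈730 days) ✗ → not eligible.
Mental Health Benefit — status temporary ✓ (not excluded); service 137 days ≥ 3 months (≈90 days) ✓; dept Support ✗ → not eligible.
Backup Childcare — status temporary ✗ (requires full-time or part-time) → not eligible.
Stock Option Plan — status temporary ✓ (not excluded); service 137 days ≥ 120 days ✓; grade P3 < P4 ✗ → not eligible.
Pet Insurance — status temporary ✓; service 137 days ≥ 120 days ✓; dept Support ✓; not eligible for Equity Grant Program ✗ → not eligible.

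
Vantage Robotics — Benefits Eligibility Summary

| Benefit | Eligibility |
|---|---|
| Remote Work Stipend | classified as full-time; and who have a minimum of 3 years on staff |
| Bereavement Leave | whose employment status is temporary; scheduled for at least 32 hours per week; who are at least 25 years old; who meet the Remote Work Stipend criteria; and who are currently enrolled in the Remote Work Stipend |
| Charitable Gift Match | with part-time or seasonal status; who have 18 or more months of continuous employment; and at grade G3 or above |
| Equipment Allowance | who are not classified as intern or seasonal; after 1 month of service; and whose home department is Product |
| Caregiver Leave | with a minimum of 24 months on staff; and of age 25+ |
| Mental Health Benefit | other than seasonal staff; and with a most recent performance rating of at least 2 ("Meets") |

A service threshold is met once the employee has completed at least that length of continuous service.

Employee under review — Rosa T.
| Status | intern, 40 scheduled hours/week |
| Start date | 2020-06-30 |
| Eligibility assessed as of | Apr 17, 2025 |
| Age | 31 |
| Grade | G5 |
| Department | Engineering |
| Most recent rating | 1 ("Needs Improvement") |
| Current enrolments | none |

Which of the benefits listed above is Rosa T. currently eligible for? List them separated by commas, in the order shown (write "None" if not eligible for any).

Caregiver Leave

Service from 2020-06-30 to Apr 17, 2025: 1752 days.
Remote Work Stipend — status intern ✗ (requires full-time) → not eligible.
Bereavement Leave — status intern ✗ (requires temporary) → not eligible.
Charitable Gift Match — status intern ✗ (requires part-time or seasonal) → not eligible.
Equipment Allowance — status intern ✗ (excluded) → not eligible.
Caregiver Leave — service 1752 days ≥ 24 months (≈720 days) ✓; age 31 ≥ 25 ✓ → eligible.
Mental Health Benefit — status intern ✓ (not excluded); rating 1 < 2 ✗ → not eligible.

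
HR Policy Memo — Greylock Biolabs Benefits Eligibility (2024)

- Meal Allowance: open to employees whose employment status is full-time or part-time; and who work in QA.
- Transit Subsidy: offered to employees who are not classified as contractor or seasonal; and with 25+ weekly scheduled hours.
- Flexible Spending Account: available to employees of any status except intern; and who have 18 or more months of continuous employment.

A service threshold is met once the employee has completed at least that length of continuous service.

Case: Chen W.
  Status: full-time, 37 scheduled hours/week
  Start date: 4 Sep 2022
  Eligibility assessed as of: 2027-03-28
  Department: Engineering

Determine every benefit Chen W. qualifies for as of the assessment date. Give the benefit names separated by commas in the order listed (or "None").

Service from 4 Sep 2022 to 2027-03-28: 1666 days.
Meal Allowance — status full-time ✓; dept Engineering ✗ → not eligible.
Transit Subsidy — status full-time ✓ (not excluded); 37 hrs/wk ≥ 25 ✓ → eligible.
Flexible Spending Account — status full-time ✓ (not excluded); service 1666 days ≥ 18 months (≈540 days) ✓ → eligible.

Transit Subsidy, Flexible Spending Account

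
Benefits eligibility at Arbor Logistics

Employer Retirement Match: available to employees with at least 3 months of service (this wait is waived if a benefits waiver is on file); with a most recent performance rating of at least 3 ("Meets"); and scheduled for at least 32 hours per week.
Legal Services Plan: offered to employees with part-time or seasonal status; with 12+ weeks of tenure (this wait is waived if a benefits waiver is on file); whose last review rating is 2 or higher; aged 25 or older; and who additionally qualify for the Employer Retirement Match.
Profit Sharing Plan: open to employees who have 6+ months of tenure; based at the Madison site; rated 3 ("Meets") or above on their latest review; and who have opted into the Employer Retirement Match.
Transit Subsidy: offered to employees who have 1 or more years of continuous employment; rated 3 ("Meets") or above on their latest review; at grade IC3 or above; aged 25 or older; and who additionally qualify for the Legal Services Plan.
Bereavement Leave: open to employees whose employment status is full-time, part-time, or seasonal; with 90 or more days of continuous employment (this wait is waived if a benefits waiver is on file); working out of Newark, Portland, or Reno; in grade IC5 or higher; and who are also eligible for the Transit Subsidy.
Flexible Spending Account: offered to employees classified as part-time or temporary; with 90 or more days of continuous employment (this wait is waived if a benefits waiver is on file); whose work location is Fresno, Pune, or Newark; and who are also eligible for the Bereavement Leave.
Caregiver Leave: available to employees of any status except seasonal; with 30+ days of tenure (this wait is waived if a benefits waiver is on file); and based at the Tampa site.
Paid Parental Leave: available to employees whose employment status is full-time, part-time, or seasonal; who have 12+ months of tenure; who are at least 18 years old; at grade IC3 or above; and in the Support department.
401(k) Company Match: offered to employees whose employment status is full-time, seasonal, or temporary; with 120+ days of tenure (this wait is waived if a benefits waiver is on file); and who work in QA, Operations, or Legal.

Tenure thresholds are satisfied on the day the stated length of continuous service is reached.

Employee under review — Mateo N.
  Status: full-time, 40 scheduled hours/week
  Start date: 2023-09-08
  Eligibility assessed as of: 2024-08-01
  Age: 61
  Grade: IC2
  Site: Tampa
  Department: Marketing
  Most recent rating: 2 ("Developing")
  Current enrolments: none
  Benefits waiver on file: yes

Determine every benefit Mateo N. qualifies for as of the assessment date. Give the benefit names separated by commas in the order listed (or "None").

Service from 2023-09-08 to 2024-08-01: 328 days.
Employer Retirement Match — benefits waiver on file ✓; rating 2 < 3 ✗ → not eligible.
Legal Services Plan — status full-time ✗ (requires part-time or seasonal) → not eligible.
Profit Sharing Plan — service 328 days ≥ 6 months (≈180 days) ✓; site Tampa ✗ (not Madison) → not eligible.
Transit Subsidy — service 328 days < 1 year (≈365 days) ✗ → not eligible.
Bereavement Leave — status full-time ✓; benefits waiver on file ✓; site Tampa ✗ (not Newark, Portland, or Reno) → not eligible.
Flexible Spending Account — status full-time ✗ (requires part-time or temporary) → not eligible.
Caregiver Leave — status full-time ✓ (not excluded); benefits waiver on file ✓; site Tampa ✓ → eligible.
Paid Parental Leave — status full-time ✓; service 328 days < 12 months (≈360 days) ✗ → not eligible.
401(k) Company Match — status full-time ✓; benefits waiver on file ✓; dept Marketing ✗ → not eligible.

Caregiver Leave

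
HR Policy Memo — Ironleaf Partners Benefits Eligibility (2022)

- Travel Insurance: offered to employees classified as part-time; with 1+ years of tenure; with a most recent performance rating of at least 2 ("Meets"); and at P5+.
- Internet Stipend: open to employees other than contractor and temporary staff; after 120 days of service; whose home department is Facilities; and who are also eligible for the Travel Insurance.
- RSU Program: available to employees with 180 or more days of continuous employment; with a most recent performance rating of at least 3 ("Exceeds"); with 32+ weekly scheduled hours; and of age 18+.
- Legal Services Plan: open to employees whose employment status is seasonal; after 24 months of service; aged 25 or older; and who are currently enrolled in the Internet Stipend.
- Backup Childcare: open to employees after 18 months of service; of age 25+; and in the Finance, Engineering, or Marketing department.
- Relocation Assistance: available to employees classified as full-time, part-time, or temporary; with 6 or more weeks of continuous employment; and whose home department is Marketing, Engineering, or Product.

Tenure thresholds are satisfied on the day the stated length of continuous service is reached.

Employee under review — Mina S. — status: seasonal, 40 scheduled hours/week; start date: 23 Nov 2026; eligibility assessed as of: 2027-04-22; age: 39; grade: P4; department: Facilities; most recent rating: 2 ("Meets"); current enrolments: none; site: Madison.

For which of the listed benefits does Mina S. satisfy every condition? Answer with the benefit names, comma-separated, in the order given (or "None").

None

Service from 23 Nov 2026 to 2027-04-22: 150 days.
Travel Insurance — status seasonal ✗ (requires part-time) → not eligible.
Internet Stipend — status seasonal ✓ (not excluded); service 150 days ≥ 120 days ✓; dept Facilities ✓; not eligible for Travel Insurance ✗ → not eligible.
RSU Program — service 150 days < 180 days ✗ → not eligible.
Legal Services Plan — status seasonal ✓; service 150 days < 24 months (≈720 days) ✗ → not eligible.
Backup Childcare — service 150 days < 18 months (≈540 days) ✗ → not eligible.
Relocation Assistance — status seasonal ✗ (requires full-time, part-time, or temporary) → not eligible.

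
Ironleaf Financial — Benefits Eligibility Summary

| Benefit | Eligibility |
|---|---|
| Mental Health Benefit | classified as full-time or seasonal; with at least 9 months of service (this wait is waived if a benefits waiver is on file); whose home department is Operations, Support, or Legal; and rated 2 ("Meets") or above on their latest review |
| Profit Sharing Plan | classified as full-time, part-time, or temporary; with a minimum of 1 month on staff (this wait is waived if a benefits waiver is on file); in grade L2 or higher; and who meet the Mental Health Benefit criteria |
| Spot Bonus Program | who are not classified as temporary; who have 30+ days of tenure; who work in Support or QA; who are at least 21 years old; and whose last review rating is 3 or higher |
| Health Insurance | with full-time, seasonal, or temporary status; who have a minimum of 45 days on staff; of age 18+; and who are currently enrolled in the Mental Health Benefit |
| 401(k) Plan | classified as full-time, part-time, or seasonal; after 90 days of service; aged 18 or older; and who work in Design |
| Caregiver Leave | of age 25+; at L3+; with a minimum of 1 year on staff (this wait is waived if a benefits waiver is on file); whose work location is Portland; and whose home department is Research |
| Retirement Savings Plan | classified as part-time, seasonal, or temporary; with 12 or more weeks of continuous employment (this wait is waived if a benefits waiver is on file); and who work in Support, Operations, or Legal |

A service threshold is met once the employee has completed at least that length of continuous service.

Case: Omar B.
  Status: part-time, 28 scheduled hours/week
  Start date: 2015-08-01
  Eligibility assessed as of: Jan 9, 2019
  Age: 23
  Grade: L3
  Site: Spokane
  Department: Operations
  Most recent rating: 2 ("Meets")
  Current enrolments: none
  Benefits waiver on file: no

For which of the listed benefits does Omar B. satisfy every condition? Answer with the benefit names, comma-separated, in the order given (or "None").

Retirement Savings Plan

Service from 2015-08-01 to Jan 9, 2019: 1257 days.
Mental Health Benefit — status part-time ✗ (requires full-time or seasonal) → not eligible.
Profit Sharing Plan — status part-time ✓; no waiver, service 1257 days ≥ 1 month (≈30 days) ✓; grade L3 ≥ L2 ✓; not eligible for Mental Health Benefit ✗ → not eligible.
Spot Bonus Program — status part-time ✓ (not excluded); service 1257 days ≥ 30 days ✓; dept Operations ✗ → not eligible.
Health Insurance — status part-time ✗ (requires full-time, seasonal, or temporary) → not eligible.
401(k) Plan — status part-time ✓; service 1257 days ≥ 90 days ✓; age 23 ≥ 18 ✓; dept Operations ✗ → not eligible.
Caregiver Leave — age 23 < 25 ✗ → not eligible.
Retirement Savings Plan — status part-time ✓; no waiver, service 1257 days ≥ 12 weeks (≈84 days) ✓; dept Operations ✓ → eligible.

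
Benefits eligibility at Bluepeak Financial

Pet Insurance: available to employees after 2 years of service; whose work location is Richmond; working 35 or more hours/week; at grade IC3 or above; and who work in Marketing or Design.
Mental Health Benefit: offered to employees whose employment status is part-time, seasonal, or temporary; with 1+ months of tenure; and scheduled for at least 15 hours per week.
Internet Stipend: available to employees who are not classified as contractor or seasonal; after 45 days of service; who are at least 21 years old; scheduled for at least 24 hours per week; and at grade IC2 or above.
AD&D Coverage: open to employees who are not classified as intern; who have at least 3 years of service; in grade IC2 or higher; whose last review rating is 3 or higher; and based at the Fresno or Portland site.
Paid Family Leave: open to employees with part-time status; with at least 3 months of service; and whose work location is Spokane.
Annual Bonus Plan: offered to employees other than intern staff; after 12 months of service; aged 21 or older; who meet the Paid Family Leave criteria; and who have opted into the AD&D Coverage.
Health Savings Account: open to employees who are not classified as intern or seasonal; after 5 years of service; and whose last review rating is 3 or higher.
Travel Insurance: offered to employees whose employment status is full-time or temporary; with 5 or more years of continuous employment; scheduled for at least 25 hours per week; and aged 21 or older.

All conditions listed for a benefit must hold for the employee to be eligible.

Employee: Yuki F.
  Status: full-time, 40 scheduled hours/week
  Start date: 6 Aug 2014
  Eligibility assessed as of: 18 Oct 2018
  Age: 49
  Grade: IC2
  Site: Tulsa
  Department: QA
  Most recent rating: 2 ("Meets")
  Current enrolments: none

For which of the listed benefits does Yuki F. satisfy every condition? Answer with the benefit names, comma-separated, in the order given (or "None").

Internet Stipend

Service from 6 Aug 2014 to 18 Oct 2018: 1534 days.
Pet Insurance — service 1534 days ≥ 2 years (≈730 days) ✓; site Tulsa ✗ (not Richmond) → not eligible.
Mental Health Benefit — status full-time ✗ (requires part-time, seasonal, or temporary) → not eligible.
Internet Stipend — status full-time ✓ (not excluded); service 1534 days ≥ 45 days ✓; age 49 ≥ 21 ✓; 40 hrs/wk ≥ 24 ✓; grade IC2 ≥ IC2 ✓ → eligible.
AD&D Coverage — status full-time ✓ (not excluded); service 1534 days ≥ 3 years (≈1095 days) ✓; grade IC2 ≥ IC2 ✓; rating 2 < 3 ✗ → not eligible.
Paid Family Leave — status full-time ✗ (requires part-time) → not eligible.
Annual Bonus Plan — status full-time ✓ (not excluded); service 1534 days ≥ 12 months (≈360 days) ✓; age 49 ≥ 21 ✓; not eligible for Paid Family Leave ✗ → not eligible.
Health Savings Account — status full-time ✓ (not excluded); service 1534 days < 5 years (≈1825 days) ✗ → not eligible.
Travel Insurance — status full-time ✓; service 1534 days < 5 years (≈1825 days) ✗ → not eligible.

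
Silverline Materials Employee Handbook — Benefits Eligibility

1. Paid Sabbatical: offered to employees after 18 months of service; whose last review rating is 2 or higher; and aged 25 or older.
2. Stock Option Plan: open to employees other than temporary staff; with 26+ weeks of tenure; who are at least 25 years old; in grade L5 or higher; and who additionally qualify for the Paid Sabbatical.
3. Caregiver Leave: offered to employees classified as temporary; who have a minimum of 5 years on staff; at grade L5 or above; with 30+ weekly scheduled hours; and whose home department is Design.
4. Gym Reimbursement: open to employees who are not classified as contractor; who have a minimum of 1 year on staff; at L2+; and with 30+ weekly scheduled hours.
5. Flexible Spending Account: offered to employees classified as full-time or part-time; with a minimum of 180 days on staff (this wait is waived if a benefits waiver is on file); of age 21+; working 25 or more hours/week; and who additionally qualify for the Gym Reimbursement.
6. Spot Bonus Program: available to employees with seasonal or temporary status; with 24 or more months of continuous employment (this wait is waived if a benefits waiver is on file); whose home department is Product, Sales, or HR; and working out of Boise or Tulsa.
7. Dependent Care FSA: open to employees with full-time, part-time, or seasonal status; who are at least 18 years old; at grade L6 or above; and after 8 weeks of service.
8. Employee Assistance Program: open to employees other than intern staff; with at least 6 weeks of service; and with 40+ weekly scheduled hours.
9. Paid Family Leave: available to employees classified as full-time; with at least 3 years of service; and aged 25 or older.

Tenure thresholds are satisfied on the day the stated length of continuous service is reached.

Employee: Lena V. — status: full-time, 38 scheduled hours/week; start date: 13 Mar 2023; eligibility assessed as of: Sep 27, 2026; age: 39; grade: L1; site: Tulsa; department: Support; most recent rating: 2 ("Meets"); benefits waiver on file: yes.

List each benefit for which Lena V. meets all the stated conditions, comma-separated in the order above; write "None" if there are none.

Paid Sabbatical, Paid Family Leave

Service from 13 Mar 2023 to Sep 27, 2026: 1294 days.
Paid Sabbatical — service 1294 days ≥ 18 months (≈540 days) ✓; rating 2 ≥ 2 ✓; age 39 ≥ 25 ✓ → eligible.
Stock Option Plan — status full-time ✓ (not excluded); service 1294 days ≥ 26 weeks (≈182 days) ✓; age 39 ≥ 25 ✓; grade L1 < L5 ✗ → not eligible.
Caregiver Leave — status full-time ✗ (requires temporary) → not eligible.
Gym Reimbursement — status full-time ✓ (not excluded); service 1294 days ≥ 1 year (≈365 days) ✓; grade L1 < L2 ✗ → not eligible.
Flexible Spending Account — status full-time ✓; benefits waiver on file ✓; age 39 ≥ 21 ✓; 38 hrs/wk ≥ 25 ✓; not eligible for Gym Reimbursement ✗ → not eligible.
Spot Bonus Program — status full-time ✗ (requires seasonal or temporary) → not eligible.
Dependent Care FSA — status full-time ✓; age 39 ≥ 18 ✓; grade L1 < L6 ✗ → not eligible.
Employee Assistance Program — status full-time ✓ (not excluded); service 1294 days ≥ 6 weeks (≈42 days) ✓; 38 hrs/wk < 40 ✗ → not eligible.
Paid Family Leave — status full-time ✓; service 1294 days ≥ 3 years (≈1095 days) ✓; age 39 ≥ 25 ✓ → eligible.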